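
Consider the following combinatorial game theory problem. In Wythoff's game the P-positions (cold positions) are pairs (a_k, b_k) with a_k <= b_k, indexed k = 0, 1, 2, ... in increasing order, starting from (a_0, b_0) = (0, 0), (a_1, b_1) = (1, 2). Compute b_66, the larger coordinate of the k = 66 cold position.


By Wythoff's theorem, a_k = floor(k * phi) and b_k = floor(k * phi^2) = a_k + k, where phi = (1 + sqrt(5))/2 is the golden ratio.
phi = (1 + sqrt(5))/2 = 1.618034
phi^2 = phi + 1 = 2.618034
k = 66
k * phi^2 = 66 * 2.618034 = 172.790243
b_66 = floor(k * phi^2) = 172 (check: a_66 + k = 106 + 66 = 172)

172


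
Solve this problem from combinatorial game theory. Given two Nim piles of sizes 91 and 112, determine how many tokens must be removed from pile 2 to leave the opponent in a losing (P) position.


Piles: 91 and 112
Current XOR: 91 XOR 112 = 43 (non-zero, so this is an N-position).
To make the XOR zero, we need to find a move that balances the piles.
For pile 2 (size 112): target = 112 XOR 43 = 91
We reduce pile 2 from 112 to 91.
Tokens removed: 112 - 91 = 21
Verification: 91 XOR 91 = 0

21


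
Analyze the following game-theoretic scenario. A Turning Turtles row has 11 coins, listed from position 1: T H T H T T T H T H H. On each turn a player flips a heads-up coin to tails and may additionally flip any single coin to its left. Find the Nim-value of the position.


Coins: T H T H T T T H T H H
Key fact: a single head at position k behaves exactly like a Nim heap of size k (turning it to T and optionally flipping a coin at j < k corresponds to moving the heap from k to j, or to 0), and heads combine as a disjunctive sum (two heads at the same place would cancel, matching j XOR j = 0). So the Nim-value is the XOR of the 1-indexed positions of the heads.
Face-up positions (1-indexed): [2, 4, 8, 10, 11]
XOR 0 with 2: 0 XOR 2 = 2
XOR 2 with 4: 2 XOR 4 = 6
XOR 6 with 8: 6 XOR 8 = 14
XOR 14 with 10: 14 XOR 10 = 4
XOR 4 with 11: 4 XOR 11 = 15
Nim-value = 15

15


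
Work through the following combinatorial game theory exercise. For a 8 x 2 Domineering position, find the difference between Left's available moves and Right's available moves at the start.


Board is 8 x 2 (rows x cols).
Left (vertical) placements: (rows-1) * cols = 7 * 2 = 14
Right (horizontal) placements: rows * (cols-1) = 8 * 1 = 8
Advantage = Left - Right = 14 - 8 = 6

6


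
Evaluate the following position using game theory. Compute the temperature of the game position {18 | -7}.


The game is {18 | -7}, a switch {a | b} with numbers a > b.
Cooling {a | b} by t gives {a - t | b + t}, which stops being hot when a - t = b + t, i.e. at t = (a - b)/2. So the temperature of a switch is (a - b)/2.
Temperature = (Left option - Right option) / 2
= (18 - (-7)) / 2
= 25 / 2
= 25/2

25/2


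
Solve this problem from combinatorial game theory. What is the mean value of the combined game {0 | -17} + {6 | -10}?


G1 = {0 | -17}, G2 = {6 | -10}
Each is a switch {a | b} with numbers a > b; its mean value is (a + b)/2, and mean value is additive over game sums: m(G1 + G2) = m(G1) + m(G2).
Mean of G1 = (0 + (-17))/2 = -17/2 = -17/2
Mean of G2 = (6 + (-10))/2 = -4/2 = -2
Mean of G1 + G2 = -17/2 + -2 = -21/2

-21/2


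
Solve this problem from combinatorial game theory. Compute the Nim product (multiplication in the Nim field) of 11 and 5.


Nim multiplication is bilinear over XOR: (u XOR v) * w = (u*w) XOR (v*w).
So we split each operand into its bit components and XOR the pairwise Nim products.
11 = 1 + 2 + 8 (as XOR of powers of 2).
5 = 1 + 4 (as XOR of powers of 2).
Using the standard Nim-product table on single bits:
  2*2 = 3,   2*4 = 8,   2*8 = 12,
  4*4 = 6,   4*8 = 11,  8*8 = 13,
and  1*x = x (identity), k*l = l*k (commutative).
Pairwise Nim products:
  1 * 1 = 1
  1 * 4 = 4
  2 * 1 = 2
  2 * 4 = 8
  8 * 1 = 8
  8 * 4 = 11
XOR them: 1 XOR 4 XOR 2 XOR 8 XOR 8 XOR 11 = 12.
Result: 11 * 5 = 12 (in Nim).

12


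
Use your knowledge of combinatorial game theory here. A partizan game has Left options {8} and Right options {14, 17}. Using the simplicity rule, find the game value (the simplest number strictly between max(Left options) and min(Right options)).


Left options: {8}, max = 8
Right options: {14, 17}, min = 14
All options are numbers and max(Left) < min(Right), so by the simplicity theorem the value is the simplest (earliest-born) number strictly between 8 and 14.
Integers 9 through 13 all lie strictly between 8 and 14.
Among integers, the simplest (lowest birthday = smallest |n|; 0 is born on day 0, +-n on day n) is 9.
No non-integer in the interval can be simpler: if x is a non-integer in the interval, then floor(x) or ceil(x) also lies in the interval (the interval contains an integer), and both are proper prefixes of x's sign expansion, i.e. born earlier. So the game value is 9.
Game value = 9

9


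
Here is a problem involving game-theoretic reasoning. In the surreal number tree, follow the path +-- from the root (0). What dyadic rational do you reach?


Sign expansion: +--
Rule: track bounds (lo, hi), initially (-inf, +inf). On '+', the current value becomes lo and we move to the simplest number in (value, hi): value + 1 if hi = +inf, otherwise the midpoint (value + hi)/2. On '-', the current value becomes hi and we move to value - 1 if lo = -inf, otherwise the midpoint (lo + value)/2.
Start at 0.
Step 1: sign = +, move right. Bounds: (0, +inf). Value = 1
Step 2: sign = -, move left. Bounds: (0, 1). Value = 1/2
Step 3: sign = -, move left. Bounds: (0, 1/2). Value = 1/4
The surreal number with sign expansion +-- is 1/4.

1/4


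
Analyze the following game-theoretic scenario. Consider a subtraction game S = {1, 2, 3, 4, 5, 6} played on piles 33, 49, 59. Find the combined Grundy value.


Subtraction set: {1, 2, 3, 4, 5, 6}
For this subtraction set, G(n) = n mod 7 (period = max + 1 = 7).
Pile 1 (size 33): G(33) = 33 mod 7 = 5
Pile 2 (size 49): G(49) = 49 mod 7 = 0
Pile 3 (size 59): G(59) = 59 mod 7 = 3
Total Grundy value = XOR of all: 5 XOR 0 XOR 3 = 6

6


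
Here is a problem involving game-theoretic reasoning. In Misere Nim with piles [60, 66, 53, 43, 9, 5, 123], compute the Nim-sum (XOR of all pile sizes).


We need the XOR (exclusive or) of all pile sizes.
After XOR-ing pile 1 (size 60): 0 XOR 60 = 60
After XOR-ing pile 2 (size 66): 60 XOR 66 = 126
After XOR-ing pile 3 (size 53): 126 XOR 53 = 75
After XOR-ing pile 4 (size 43): 75 XOR 43 = 96
After XOR-ing pile 5 (size 9): 96 XOR 9 = 105
After XOR-ing pile 6 (size 5): 105 XOR 5 = 108
After XOR-ing pile 7 (size 123): 108 XOR 123 = 23
The Nim-value of this position is 23.

23


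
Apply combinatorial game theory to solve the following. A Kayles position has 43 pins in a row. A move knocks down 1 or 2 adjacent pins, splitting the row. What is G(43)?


Kayles: a move removes 1 or 2 adjacent pins from a contiguous row.
Removing pins from a row of k leaves two independent rows (a, b) with a + b = k - 1 (one pin) or a + b = k - 2 (two pins); an end removal gives a = 0.
By Sprague-Grundy, G(k) = mex{ G(a) XOR G(b) } over all these splits. G(0) = 0.
G(1): splits (0,0):0^0=0 -> mex({0}) = 1
G(2): splits (0,1):0^1=1 (0,0):0^0=0 -> mex({0, 1}) = 2
G(3): splits (0,2):0^2=2 (1,1):1^1=0 (0,1):0^1=1 -> mex({0, 1, 2}) = 3
G(4): splits (0,3):0^3=3 (1,2):1^2=3 (0,2):0^2=2 (1,1):1^1=0 -> mex({0, 2, 3}) = 1
G(5): splits (0,4):0^1=1 (1,3):1^3=2 (2,2):2^2=0 (0,3):0^3=3 (1,2):1^2=3 -> mex({0, 1, 2, 3}) = 4
G(6) = mex({0, 1, 2, 4}) = 3
G(7) = mex({0, 1, 3, 4, 5}) = 2
G(8) = mex({0, 2, 3, 5, 6}) = 1
G(9) = mex({0, 1, 2, 3, 6, 7}) = 4
G(10) = mex({0, 1, 3, 4, 5, 7}) = 2
G(11) = mex({0, 1, 2, 3, 4, 5}) = 6
G(12) = mex({0, 1, 2, 3, 5, 6, 7}) = 4
G(13) = mex({0, 2, 3, 4, 6, 7}) = 1
G(14) = mex({0, 1, 4, 5, 6, 7}) = 2
G(15) = mex({0, 1, 2, 3, 4, 5, 6}) = 7
G(16) = mex({0, 2, 3, 5, 6, 7}) = 1
G(17) = mex({0, 1, 2, 3, 5, 6, 7}) = 4
G(18) = mex({0, 1, 2, 4, 5, 6}) = 3
G(19) = mex({0, 1, 3, 4, 5, 7}) = 2
G(20) = mex({0, 2, 3, 4, 5, 6, 7}) = 1
G(21) = mex({0, 1, 2, 3, 5, 6, 7}) = 4
G(22) = mex({0, 1, 2, 3, 4, 5, 7}) = 6
G(23) = mex({0, 1, 2, 3, 4, 5, 6}) = 7
G(24) = mex({0, 1, 2, 3, 5, 6, 7}) = 4
G(25) = mex({0, 2, 3, 4, 6, 7}) = 1
G(26) = mex({0, 1, 3, 4, 5, 6, 7}) = 2
G(27) = mex({0, 1, 2, 3, 4, 5, 6, 7}) = 8
G(28) = mex({0, 1, 2, 3, 4, 6, 7, 8}) = 5
G(29) = mex({0, 1, 2, 3, 5, 6, 7, 8, 9}) = 4
G(30) = mex({0, 1, 2, 3, 4, 5, 6, 9, 10}) = 7
G(31) = mex({0, 1, 3, 4, 5, 7, 10, 11}) = 2
G(32) = mex({0, 2, 3, 4, 5, 6, 7, 9, 11}) = 1
G(33) = mex({0, 1, 2, 3, 4, 5, 6, 7, 9, 12}) = 8
G(34) = mex({0, 1, 2, 3, 4, 5, 7, 8, 11, 12}) = 6
G(35) = mex({0, 1, 2, 3, 4, 5, 6, 8, 9, 10, 11}) = 7
G(36) = mex({0, 1, 2, 3, 5, 6, 7, 9, 10}) = 4
G(37) = mex({0, 2, 3, 4, 6, 7, 9, 10, 11, 12}) = 1
G(38) = mex({0, 1, 3, 4, 5, 6, 7, 9, 10, 11, 12}) = 2
G(39) = mex({0, 1, 2, 4, 5, 6, 7, 9, 10, 12, 14}) = 3
G(40) = mex({0, 2, 3, 4, 6, 7, 11, 12, 14}) = 1
G(41) = mex({0, 1, 2, 3, 5, 6, 7, 9, 10, 11, 12}) = 4
G(42) = mex({0, 1, 2, 3, 4, 5, 6, 9, 10}) = 7
G(43) = mex({0, 1, 3, 4, 5, 7, 9, 10, 12, 15}) = 2
Therefore G(43) = 2.

2


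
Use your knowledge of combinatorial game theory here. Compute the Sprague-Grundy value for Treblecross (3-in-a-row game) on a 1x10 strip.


Treblecross: place X on empty cells; 3-in-a-row wins.
Playing within two cells of an existing X lets the opponent win at once, so sensible play treats the cells i-2..i+2 around each X as dead. The player left with no safe cell loses, so this is a normal-play take-away game on strips of safe cells.
Placing X at cell i (0-indexed) of a strip of k safe cells leaves independent strips of sizes max(0, i-2) and max(0, k-i-3). Hence G(k) = mex{ G(max(0,i-2)) XOR G(max(0,k-i-3)) : 0 <= i < k }, with G(0) = 0.
G(1): splits (0,0):0^0=0 -> mex({0}) = 1
G(2): splits (0,0):0^0=0 -> mex({0}) = 1
G(3): splits (0,0):0^0=0 -> mex({0}) = 1
G(4): splits (0,1):0^1=1 (0,0):0^0=0 -> mex({0, 1}) = 2
G(5): splits (0,2):0^1=1 (0,1):0^1=1 (0,0):0^0=0 -> mex({0, 1}) = 2
G(6) = mex({1}) = 0
G(7) = mex({0, 1, 2}) = 3
G(8) = mex({0, 1, 2}) = 3
G(9) = mex({0, 2}) = 1
G(10) = mex({0, 2, 3}) = 1
Therefore G(10) = 1.

1


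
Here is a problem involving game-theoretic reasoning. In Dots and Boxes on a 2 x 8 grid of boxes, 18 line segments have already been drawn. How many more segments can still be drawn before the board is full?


Grid: 2 x 8 boxes, i.e. 3 rows and 9 columns of dots.
Horizontal edges: (rows + 1) * cols = 3 * 8 = 24
Vertical edges: rows * (cols + 1) = 2 * 9 = 18
Total edges: 24 + 18 = 42
Edges drawn: 18
Remaining: 42 - 18 = 24

24


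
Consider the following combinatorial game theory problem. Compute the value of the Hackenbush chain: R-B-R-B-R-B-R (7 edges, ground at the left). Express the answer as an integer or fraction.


Edges (from ground): R-B-R-B-R-B-R
By Berlekamp's sign-expansion rule, a Blue-Red Hackenbush stalk has the value of the surreal number whose sign sequence is the edge sequence with B -> + and R -> -.
Sign sequence: -+-+-+-
Trace the sign expansion in the surreal number tree, starting from 0:
Edge 1: R (sign -) -> bounds (-inf, 0), value = -1
Edge 2: B (sign +) -> bounds (-1, 0), value = -1/2
Edge 3: R (sign -) -> bounds (-1, -1/2), value = -3/4
Edge 4: B (sign +) -> bounds (-3/4, -1/2), value = -5/8
Edge 5: R (sign -) -> bounds (-3/4, -5/8), value = -11/16
Edge 6: B (sign +) -> bounds (-11/16, -5/8), value = -21/32
Edge 7: R (sign -) -> bounds (-11/16, -21/32), value = -43/64
Game value = -43/64

-43/64


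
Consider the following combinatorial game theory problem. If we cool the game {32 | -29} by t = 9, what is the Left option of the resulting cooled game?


Original game: {32 | -29} (a switch {a | b} with a > b).
Cooling by t (for t below the temperature (a - b)/2 = 61/2) taxes each move by t: {a | b} cooled by t is {a - t | b + t}.
Cooling amount: t = 9
Cooled Left option: 32 - 9 = 23
Cooled Right option: -29 + 9 = -20
Cooled game: {23 | -20}
Left option = 23

23


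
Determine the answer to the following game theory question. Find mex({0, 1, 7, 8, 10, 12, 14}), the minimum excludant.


Set = {0, 1, 7, 8, 10, 12, 14}
0 is in the set.
1 is in the set.
2 is NOT in the set. This is the mex.
mex = 2

2


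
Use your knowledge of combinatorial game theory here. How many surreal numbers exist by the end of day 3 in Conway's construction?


Day 0: {|} = 0 is born. Count = 1.
Day n: the number of surreal numbers born by day n is 2^(n+1) - 1.
By day 0: 2^1 - 1 = 1
By day 1: 2^2 - 1 = 3
By day 2: 2^3 - 1 = 7
By day 3: 2^4 - 1 = 15
By day 3: 15 surreal numbers.

15


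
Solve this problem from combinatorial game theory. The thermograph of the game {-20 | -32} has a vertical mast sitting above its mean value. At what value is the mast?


Game = {-20 | -32}, a switch {a | b} with numbers a > b.
Its thermograph has left wall a - t and right wall b + t, which meet at t = (a - b)/2, where both equal (a + b)/2. So the mast (mean value) is at (a + b)/2.
Mean = (-20 + (-32))/2 = -52/2 = -26

-26


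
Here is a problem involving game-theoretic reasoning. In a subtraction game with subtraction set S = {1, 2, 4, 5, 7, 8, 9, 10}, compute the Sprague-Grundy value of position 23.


The subtraction set is S = {1, 2, 4, 5, 7, 8, 9, 10}.
G(k) = mex{ G(k - s) : s in S, s <= k }. We compute iteratively: G(0) = 0.
G(1) = mex({0}) = 1
G(2) = mex({0, 1}) = 2
G(3) = mex({1, 2}) = 0
G(4) = mex({0, 2}) = 1
G(5) = mex({0, 1}) = 2
G(6) = mex({1, 2}) = 0
G(7) = mex({0, 2}) = 1
G(8) = mex({0, 1}) = 2
G(9) = mex({0, 1, 2}) = 3
G(10) = mex({0, 1, 2, 3}) = 4
G(11) = mex({0, 1, 2, 3, 4}) = 5
G(12) = mex({0, 1, 2, 4, 5}) = 3
G(13) = mex({0, 1, 2, 3, 5}) = 4
G(14) = mex({0, 1, 2, 3, 4}) = 5
G(15) = mex({0, 1, 2, 4, 5}) = 3
G(16) = mex({0, 1, 2, 3, 5}) = 4
G(17) = mex({1, 2, 3, 4}) = 0
G(18) = mex({0, 2, 3, 4, 5}) = 1
G(19) = mex({0, 1, 3, 4, 5}) = 2
G(20) = mex({1, 2, 3, 4, 5}) = 0
G(21) = mex({0, 2, 3, 4, 5}) = 1
G(22) = mex({0, 1, 3, 4, 5}) = 2
G(23) = mex({1, 2, 3, 4, 5}) = 0
Therefore G(23) = 0.

0


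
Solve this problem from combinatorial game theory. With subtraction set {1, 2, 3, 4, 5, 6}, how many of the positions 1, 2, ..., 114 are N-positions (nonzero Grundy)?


Subtraction set S = {1, 2, 3, 4, 5, 6}, so G(n) = n mod 7.
G(n) = 0 when n is a multiple of 7.
Multiples of 7 in [1, 114]: 16
N-positions (nonzero Grundy) = 114 - 16 = 98

98


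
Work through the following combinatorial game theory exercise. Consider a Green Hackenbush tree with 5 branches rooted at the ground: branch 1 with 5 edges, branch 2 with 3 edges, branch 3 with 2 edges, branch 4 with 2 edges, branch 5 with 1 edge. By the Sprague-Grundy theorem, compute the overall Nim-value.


The tree has 5 branches from the ground vertex.
In Green Hackenbush, the Nim-value of a simple path of length k is k.
Branch 1: length 5, Nim-value = 5
Branch 2: length 3, Nim-value = 3
Branch 3: length 2, Nim-value = 2
Branch 4: length 2, Nim-value = 2
Branch 5: length 1, Nim-value = 1
Total Nim-value = XOR of all branch values:
0 XOR 5 = 5
5 XOR 3 = 6
6 XOR 2 = 4
4 XOR 2 = 6
6 XOR 1 = 7
Nim-value of the tree = 7

7


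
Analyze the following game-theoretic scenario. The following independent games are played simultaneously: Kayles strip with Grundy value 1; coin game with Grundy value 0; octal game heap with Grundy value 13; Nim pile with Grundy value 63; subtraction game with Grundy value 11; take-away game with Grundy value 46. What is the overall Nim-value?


By the Sprague-Grundy theorem, the Grundy value of a sum of games is the XOR of individual Grundy values.
Kayles strip: Grundy value = 1. Running XOR: 0 XOR 1 = 1
coin game: Grundy value = 0. Running XOR: 1 XOR 0 = 1
octal game heap: Grundy value = 13. Running XOR: 1 XOR 13 = 12
Nim pile: Grundy value = 63. Running XOR: 12 XOR 63 = 51
subtraction game: Grundy value = 11. Running XOR: 51 XOR 11 = 56
take-away game: Grundy value = 46. Running XOR: 56 XOR 46 = 22
The combined Grundy value is 22.

22


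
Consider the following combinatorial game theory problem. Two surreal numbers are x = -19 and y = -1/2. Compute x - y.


x = -19, y = -1/2
Converting to common denominator: 2
x = -38/2, y = -1/2
x - y = -19 - -1/2 = -37/2

-37/2


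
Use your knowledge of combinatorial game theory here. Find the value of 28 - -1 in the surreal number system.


x = 28, y = -1
x - y = 28 - -1 = 29

29


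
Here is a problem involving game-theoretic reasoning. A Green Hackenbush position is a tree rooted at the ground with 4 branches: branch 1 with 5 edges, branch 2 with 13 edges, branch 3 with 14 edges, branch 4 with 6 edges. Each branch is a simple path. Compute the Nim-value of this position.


The tree has 4 branches from the ground vertex.
In Green Hackenbush, the Nim-value of a simple path of length k is k.
Branch 1: length 5, Nim-value = 5
Branch 2: length 13, Nim-value = 13
Branch 3: length 14, Nim-value = 14
Branch 4: length 6, Nim-value = 6
Total Nim-value = XOR of all branch values:
0 XOR 5 = 5
5 XOR 13 = 8
8 XOR 14 = 6
6 XOR 6 = 0
Nim-value of the tree = 0

0


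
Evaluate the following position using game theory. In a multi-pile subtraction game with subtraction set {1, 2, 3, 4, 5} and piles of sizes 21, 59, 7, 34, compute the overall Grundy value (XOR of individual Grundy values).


Subtraction set: {1, 2, 3, 4, 5}
For this subtraction set, G(n) = n mod 6 (period = max + 1 = 6).
Pile 1 (size 21): G(21) = 21 mod 6 = 3
Pile 2 (size 59): G(59) = 59 mod 6 = 5
Pile 3 (size 7): G(7) = 7 mod 6 = 1
Pile 4 (size 34): G(34) = 34 mod 6 = 4
Total Grundy value = XOR of all: 3 XOR 5 XOR 1 XOR 4 = 3

3


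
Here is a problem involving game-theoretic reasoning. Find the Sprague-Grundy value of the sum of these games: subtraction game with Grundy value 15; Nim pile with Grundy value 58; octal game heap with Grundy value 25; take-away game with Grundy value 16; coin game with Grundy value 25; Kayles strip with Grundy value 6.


By the Sprague-Grundy theorem, the Grundy value of a sum of games is the XOR of individual Grundy values.
subtraction game: Grundy value = 15. Running XOR: 0 XOR 15 = 15
Nim pile: Grundy value = 58. Running XOR: 15 XOR 58 = 53
octal game heap: Grundy value = 25. Running XOR: 53 XOR 25 = 44
take-away game: Grundy value = 16. Running XOR: 44 XOR 16 = 60
coin game: Grundy value = 25. Running XOR: 60 XOR 25 = 37
Kayles strip: Grundy value = 6. Running XOR: 37 XOR 6 = 35
The combined Grundy value is 35.

35


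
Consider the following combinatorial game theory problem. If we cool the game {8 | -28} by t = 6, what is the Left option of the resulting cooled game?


Original game: {8 | -28} (a switch {a | b} with a > b).
Cooling by t (for t below the temperature (a - b)/2 = 18) taxes each move by t: {a | b} cooled by t is {a - t | b + t}.
Cooling amount: t = 6
Cooled Left option: 8 - 6 = 2
Cooled Right option: -28 + 6 = -22
Cooled game: {2 | -22}
Left option = 2

2


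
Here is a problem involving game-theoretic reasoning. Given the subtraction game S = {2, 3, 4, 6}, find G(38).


The subtraction set is S = {2, 3, 4, 6}.
G(k) = mex{ G(k - s) : s in S, s <= k }. We compute iteratively: G(0) = 0.
G(1) = mex({}) = 0
G(2) = mex({0}) = 1
G(3) = mex({0}) = 1
G(4) = mex({0, 1}) = 2
G(5) = mex({0, 1}) = 2
G(6) = mex({0, 1, 2}) = 3
G(7) = mex({0, 1, 2}) = 3
G(8) = mex({1, 2, 3}) = 0
G(9) = mex({1, 2, 3}) = 0
G(10) = mex({0, 2, 3}) = 1
G(11) = mex({0, 2, 3}) = 1
G(12) = mex({0, 1, 3}) = 2
G(13) = mex({0, 1, 3}) = 2
Observe that G(8)..G(13) = 0, 0, 1, 1, 2, 2 repeats G(0)..G(5) = 0, 0, 1, 1, 2, 2.
For k >= max(S) = 6, G(k) is determined by the previous 6 values G(k-6)..G(k-1); a window of 6 consecutive values has recurred shifted by 8, so by induction G(k + 8) = G(k) for all k >= 0: the sequence is periodic from the start with period 8.
One period: G(0..7) = 0, 0, 1, 1, 2, 2, 3, 3.
38 mod 8 = 6, so G(38) = G(6) = 3.

3


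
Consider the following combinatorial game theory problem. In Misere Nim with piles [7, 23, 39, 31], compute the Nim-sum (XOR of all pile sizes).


We need the XOR (exclusive or) of all pile sizes.
After XOR-ing pile 1 (size 7): 0 XOR 7 = 7
After XOR-ing pile 2 (size 23): 7 XOR 23 = 16
After XOR-ing pile 3 (size 39): 16 XOR 39 = 55
After XOR-ing pile 4 (size 31): 55 XOR 31 = 40
The Nim-value of this position is 40.

40


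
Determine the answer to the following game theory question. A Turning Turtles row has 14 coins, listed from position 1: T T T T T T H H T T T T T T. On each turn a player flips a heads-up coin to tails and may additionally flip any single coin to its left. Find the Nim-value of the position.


Coins: T T T T T T H H T T T T T T
Key fact: a single head at position k behaves exactly like a Nim heap of size k (turning it to T and optionally flipping a coin at j < k corresponds to moving the heap from k to j, or to 0), and heads combine as a disjunctive sum (two heads at the same place would cancel, matching j XOR j = 0). So the Nim-value is the XOR of the 1-indexed positions of the heads.
Face-up positions (1-indexed): [7, 8]
XOR 0 with 7: 0 XOR 7 = 7
XOR 7 with 8: 7 XOR 8 = 15
Nim-value = 15

15


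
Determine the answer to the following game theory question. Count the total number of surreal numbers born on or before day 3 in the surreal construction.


Day 0: {|} = 0 is born. Count = 1.
Day n: the number of surreal numbers born by day n is 2^(n+1) - 1.
By day 0: 2^1 - 1 = 1
By day 1: 2^2 - 1 = 3
By day 2: 2^3 - 1 = 7
By day 3: 2^4 - 1 = 15
By day 3: 15 surreal numbers.

15


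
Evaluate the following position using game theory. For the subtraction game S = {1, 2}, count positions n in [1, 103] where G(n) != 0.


Subtraction set S = {1, 2}, so G(n) = n mod 3.
G(n) = 0 when n is a multiple of 3.
Multiples of 3 in [1, 103]: 34
N-positions (nonzero Grundy) = 103 - 34 = 69

69


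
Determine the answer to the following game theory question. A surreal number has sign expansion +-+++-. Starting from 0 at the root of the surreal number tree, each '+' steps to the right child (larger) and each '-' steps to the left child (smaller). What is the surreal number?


Sign expansion: +-+++-
Rule: track bounds (lo, hi), initially (-inf, +inf). On '+', the current value becomes lo and we move to the simplest number in (value, hi): value + 1 if hi = +inf, otherwise the midpoint (value + hi)/2. On '-', the current value becomes hi and we move to value - 1 if lo = -inf, otherwise the midpoint (lo + value)/2.
Start at 0.
Step 1: sign = +, move right. Bounds: (0, +inf). Value = 1
Step 2: sign = -, move left. Bounds: (0, 1). Value = 1/2
Step 3: sign = +, move right. Bounds: (1/2, 1). Value = 3/4
Step 4: sign = +, move right. Bounds: (3/4, 1). Value = 7/8
Step 5: sign = +, move right. Bounds: (7/8, 1). Value = 15/16
Step 6: sign = -, move left. Bounds: (7/8, 15/16). Value = 29/32
The surreal number with sign expansion +-+++- is 29/32.

29/32


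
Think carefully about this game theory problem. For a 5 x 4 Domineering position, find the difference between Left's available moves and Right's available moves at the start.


Board is 5 x 4 (rows x cols).
Left (vertical) placements: (rows-1) * cols = 4 * 4 = 16
Right (horizontal) placements: rows * (cols-1) = 5 * 3 = 15
Advantage = Left - Right = 16 - 15 = 1

1


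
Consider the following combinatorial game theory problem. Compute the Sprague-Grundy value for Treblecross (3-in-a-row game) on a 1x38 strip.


Treblecross: place X on empty cells; 3-in-a-row wins.
Playing within two cells of an existing X lets the opponent win at once, so sensible play treats the cells i-2..i+2 around each X as dead. The player left with no safe cell loses, so this is a normal-play take-away game on strips of safe cells.
Placing X at cell i (0-indexed) of a strip of k safe cells leaves independent strips of sizes max(0, i-2) and max(0, k-i-3). Hence G(k) = mex{ G(max(0,i-2)) XOR G(max(0,k-i-3)) : 0 <= i < k }, with G(0) = 0.
G(1): splits (0,0):0^0=0 -> mex({0}) = 1
G(2): splits (0,0):0^0=0 -> mex({0}) = 1
G(3): splits (0,0):0^0=0 -> mex({0}) = 1
G(4): splits (0,1):0^1=1 (0,0):0^0=0 -> mex({0, 1}) = 2
G(5): splits (0,2):0^1=1 (0,1):0^1=1 (0,0):0^0=0 -> mex({0, 1}) = 2
G(6) = mex({1}) = 0
G(7) = mex({0, 1, 2}) = 3
G(8) = mex({0, 1, 2}) = 3
G(9) = mex({0, 2}) = 1
G(10) = mex({0, 2, 3}) = 1
G(11) = mex({0, 3}) = 1
G(12) = mex({1, 3}) = 0
G(13) = mex({0, 1, 2, 3}) = 4
G(14) = mex({0, 1, 2}) = 3
G(15) = mex({0, 1, 2}) = 3
G(16) = mex({0, 1, 2, 4}) = 3
G(17) = mex({0, 1, 3, 4}) = 2
G(18) = mex({0, 1, 3, 4}) = 2
G(19) = mex({0, 1, 3, 5}) = 2
G(20) = mex({0, 1, 2, 3, 5}) = 4
G(21) = mex({0, 1, 2, 3, 5}) = 4
G(22) = mex({1, 2, 6}) = 0
G(23) = mex({0, 1, 2, 3, 4, 6}) = 5
G(24) = mex({0, 1, 2, 3, 4}) = 5
G(25) = mex({0, 1, 3, 4, 7}) = 2
G(26) = mex({0, 1, 3, 4, 5, 7}) = 2
G(27) = mex({0, 1, 3, 5}) = 2
G(28) = mex({0, 1, 2, 5}) = 3
G(29) = mex({0, 1, 2, 4, 5, 6}) = 3
G(30) = mex({1, 2, 4, 6}) = 0
G(31) = mex({0, 1, 2, 3, 4, 6}) = 5
G(32) = mex({1, 2, 3, 4, 7}) = 0
G(33) = mex({0, 3, 7}) = 1
G(34) = mex({0, 2, 3, 5, 7}) = 1
G(35) = mex({0, 2, 3, 5, 6}) = 1
G(36) = mex({0, 1, 2, 5, 6}) = 3
G(37) = mex({0, 1, 2, 4, 5, 6}) = 3
G(38) = mex({0, 1, 2, 4}) = 3
Therefore G(38) = 3.

3


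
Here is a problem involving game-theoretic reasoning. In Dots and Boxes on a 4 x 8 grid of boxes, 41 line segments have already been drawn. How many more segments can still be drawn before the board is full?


Grid: 4 x 8 boxes, i.e. 5 rows and 9 columns of dots.
Horizontal edges: (rows + 1) * cols = 5 * 8 = 40
Vertical edges: rows * (cols + 1) = 4 * 9 = 36
Total edges: 40 + 36 = 76
Edges drawn: 41
Remaining: 76 - 41 = 35

35


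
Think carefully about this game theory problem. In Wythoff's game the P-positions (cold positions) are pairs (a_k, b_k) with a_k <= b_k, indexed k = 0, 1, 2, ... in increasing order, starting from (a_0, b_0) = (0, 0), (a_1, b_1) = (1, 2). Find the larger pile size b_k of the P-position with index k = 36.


By Wythoff's theorem, a_k = floor(k * phi) and b_k = floor(k * phi^2) = a_k + k, where phi = (1 + sqrt(5))/2 is the golden ratio.
phi = (1 + sqrt(5))/2 = 1.618034
phi^2 = phi + 1 = 2.618034
k = 36
k * phi^2 = 36 * 2.618034 = 94.249224
b_36 = floor(k * phi^2) = 94 (check: a_36 + k = 58 + 36 = 94)

94


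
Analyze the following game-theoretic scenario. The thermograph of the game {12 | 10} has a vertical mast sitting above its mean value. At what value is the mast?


Game = {12 | 10}, a switch {a | b} with numbers a > b.
Its thermograph has left wall a - t and right wall b + t, which meet at t = (a - b)/2, where both equal (a + b)/2. So the mast (mean value) is at (a + b)/2.
Mean = (12 + (10))/2 = 22/2 = 11

11


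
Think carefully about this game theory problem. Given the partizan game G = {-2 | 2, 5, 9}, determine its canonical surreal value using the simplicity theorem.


Left options: {-2}, max = -2
Right options: {2, 5, 9}, min = 2
All options are numbers and max(Left) < min(Right), so by the simplicity theorem the value is the simplest (earliest-born) number strictly between -2 and 2.
Integers -1 through 1 all lie strictly between -2 and 2.
Among integers, the simplest (lowest birthday = smallest |n|; 0 is born on day 0, +-n on day n) is 0.
No non-integer in the interval can be simpler: if x is a non-integer in the interval, then floor(x) or ceil(x) also lies in the interval (the interval contains an integer), and both are proper prefixes of x's sign expansion, i.e. born earlier. So the game value is 0.
Game value = 0

0


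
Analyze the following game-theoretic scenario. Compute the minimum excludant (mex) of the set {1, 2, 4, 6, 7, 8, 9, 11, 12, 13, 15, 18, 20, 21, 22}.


Set = {1, 2, 4, 6, 7, 8, 9, 11, 12, 13, 15, 18, 20, 21, 22}
0 is NOT in the set. This is the mex.
mex = 0

0


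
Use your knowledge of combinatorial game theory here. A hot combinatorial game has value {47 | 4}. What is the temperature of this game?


The game is {47 | 4}, a switch {a | b} with numbers a > b.
Cooling {a | b} by t gives {a - t | b + t}, which stops being hot when a - t = b + t, i.e. at t = (a - b)/2. So the temperature of a switch is (a - b)/2.
Temperature = (Left option - Right option) / 2
= (47 - (4)) / 2
= 43 / 2
= 43/2

43/2


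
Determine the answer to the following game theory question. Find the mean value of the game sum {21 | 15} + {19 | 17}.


G1 = {21 | 15}, G2 = {19 | 17}
Each is a switch {a | b} with numbers a > b; its mean value is (a + b)/2, and mean value is additive over game sums: m(G1 + G2) = m(G1) + m(G2).
Mean of G1 = (21 + (15))/2 = 36/2 = 18
Mean of G2 = (19 + (17))/2 = 36/2 = 18
Mean of G1 + G2 = 18 + 18 = 36

36


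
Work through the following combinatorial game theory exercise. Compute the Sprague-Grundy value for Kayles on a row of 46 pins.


Kayles: a move removes 1 or 2 adjacent pins from a contiguous row.
Removing pins from a row of k leaves two independent rows (a, b) with a + b = k - 1 (one pin) or a + b = k - 2 (two pins); an end removal gives a = 0.
By Sprague-Grundy, G(k) = mex{ G(a) XOR G(b) } over all these splits. G(0) = 0.
G(1): splits (0,0):0^0=0 -> mex({0}) = 1
G(2): splits (0,1):0^1=1 (0,0):0^0=0 -> mex({0, 1}) = 2
G(3): splits (0,2):0^2=2 (1,1):1^1=0 (0,1):0^1=1 -> mex({0, 1, 2}) = 3
G(4): splits (0,3):0^3=3 (1,2):1^2=3 (0,2):0^2=2 (1,1):1^1=0 -> mex({0, 2, 3}) = 1
G(5): splits (0,4):0^1=1 (1,3):1^3=2 (2,2):2^2=0 (0,3):0^3=3 (1,2):1^2=3 -> mex({0, 1, 2, 3}) = 4
G(6) = mex({0, 1, 2, 4}) = 3
G(7) = mex({0, 1, 3, 4, 5}) = 2
G(8) = mex({0, 2, 3, 5, 6}) = 1
G(9) = mex({0, 1, 2, 3, 6, 7}) = 4
G(10) = mex({0, 1, 3, 4, 5, 7}) = 2
G(11) = mex({0, 1, 2, 3, 4, 5}) = 6
G(12) = mex({0, 1, 2, 3, 5, 6, 7}) = 4
G(13) = mex({0, 2, 3, 4, 6, 7}) = 1
G(14) = mex({0, 1, 4, 5, 6, 7}) = 2
G(15) = mex({0, 1, 2, 3, 4, 5, 6}) = 7
G(16) = mex({0, 2, 3, 5, 6, 7}) = 1
G(17) = mex({0, 1, 2, 3, 5, 6, 7}) = 4
G(18) = mex({0, 1, 2, 4, 5, 6}) = 3
G(19) = mex({0, 1, 3, 4, 5, 7}) = 2
G(20) = mex({0, 2, 3, 4, 5, 6, 7}) = 1
G(21) = mex({0, 1, 2, 3, 5, 6, 7}) = 4
G(22) = mex({0, 1, 2, 3, 4, 5, 7}) = 6
G(23) = mex({0, 1, 2, 3, 4, 5, 6}) = 7
G(24) = mex({0, 1, 2, 3, 5, 6, 7}) = 4
G(25) = mex({0, 2, 3, 4, 6, 7}) = 1
G(26) = mex({0, 1, 3, 4, 5, 6, 7}) = 2
G(27) = mex({0, 1, 2, 3, 4, 5, 6, 7}) = 8
G(28) = mex({0, 1, 2, 3, 4, 6, 7, 8}) = 5
G(29) = mex({0, 1, 2, 3, 5, 6, 7, 8, 9}) = 4
G(30) = mex({0, 1, 2, 3, 4, 5, 6, 9, 10}) = 7
G(31) = mex({0, 1, 3, 4, 5, 7, 10, 11}) = 2
G(32) = mex({0, 2, 3, 4, 5, 6, 7, 9, 11}) = 1
G(33) = mex({0, 1, 2, 3, 4, 5, 6, 7, 9, 12}) = 8
G(34) = mex({0, 1, 2, 3, 4, 5, 7, 8, 11, 12}) = 6
G(35) = mex({0, 1, 2, 3, 4, 5, 6, 8, 9, 10, 11}) = 7
G(36) = mex({0, 1, 2, 3, 5, 6, 7, 9, 10}) = 4
G(37) = mex({0, 2, 3, 4, 6, 7, 9, 10, 11, 12}) = 1
G(38) = mex({0, 1, 3, 4, 5, 6, 7, 9, 10, 11, 12}) = 2
G(39) = mex({0, 1, 2, 4, 5, 6, 7, 9, 10, 12, 14}) = 3
G(40) = mex({0, 2, 3, 4, 6, 7, 11, 12, 14}) = 1
G(41) = mex({0, 1, 2, 3, 5, 6, 7, 9, 10, 11, 12}) = 4
G(42) = mex({0, 1, 2, 3, 4, 5, 6, 9, 10}) = 7
G(43) = mex({0, 1, 3, 4, 5, 7, 9, 10, 12, 15}) = 2
G(44) = mex({0, 2, 3, 4, 5, 6, 7, 9, 10, 12, 15}) = 1
G(45) = mex({0, 1, 2, 3, 4, 5, 6, 7, 9, 10, 12, 14}) = 8
G(46) = mex({0, 1, 3, 4, 5, 7, 8, 11, 12, 14}) = 2
Therefore G(46) = 2.

2


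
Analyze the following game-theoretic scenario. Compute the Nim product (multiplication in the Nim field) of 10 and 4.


Nim multiplication is bilinear over XOR: (u XOR v) * w = (u*w) XOR (v*w).
So we split each operand into its bit components and XOR the pairwise Nim products.
10 = 2 + 8 (as XOR of powers of 2).
4 = 4 (as XOR of powers of 2).
Using the standard Nim-product table on single bits:
  2*2 = 3,   2*4 = 8,   2*8 = 12,
  4*4 = 6,   4*8 = 11,  8*8 = 13,
and  1*x = x (identity), k*l = l*k (commutative).
Pairwise Nim products:
  2 * 4 = 8
  8 * 4 = 11
XOR them: 8 XOR 11 = 3.
Result: 10 * 4 = 3 (in Nim).

3


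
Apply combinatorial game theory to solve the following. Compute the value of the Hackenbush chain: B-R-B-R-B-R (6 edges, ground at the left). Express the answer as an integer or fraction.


Edges (from ground): B-R-B-R-B-R
By Berlekamp's sign-expansion rule, a Blue-Red Hackenbush stalk has the value of the surreal number whose sign sequence is the edge sequence with B -> + and R -> -.
Sign sequence: +-+-+-
Trace the sign expansion in the surreal number tree, starting from 0:
Edge 1: B (sign +) -> bounds (0, +inf), value = 1
Edge 2: R (sign -) -> bounds (0, 1), value = 1/2
Edge 3: B (sign +) -> bounds (1/2, 1), value = 3/4
Edge 4: R (sign -) -> bounds (1/2, 3/4), value = 5/8
Edge 5: B (sign +) -> bounds (5/8, 3/4), value = 11/16
Edge 6: R (sign -) -> bounds (5/8, 11/16), value = 21/32
Game value = 21/32

21/32


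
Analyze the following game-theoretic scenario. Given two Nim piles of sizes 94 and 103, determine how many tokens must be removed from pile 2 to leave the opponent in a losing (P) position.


Piles: 94 and 103
Current XOR: 94 XOR 103 = 57 (non-zero, so this is an N-position).
To make the XOR zero, we need to find a move that balances the piles.
For pile 2 (size 103): target = 103 XOR 57 = 94
We reduce pile 2 from 103 to 94.
Tokens removed: 103 - 94 = 9
Verification: 94 XOR 94 = 0

9


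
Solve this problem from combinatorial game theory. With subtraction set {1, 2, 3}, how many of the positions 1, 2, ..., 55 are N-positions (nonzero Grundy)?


Subtraction set S = {1, 2, 3}, so G(n) = n mod 4.
G(n) = 0 when n is a multiple of 4.
Multiples of 4 in [1, 55]: 13
N-positions (nonzero Grundy) = 55 - 13 = 42

42


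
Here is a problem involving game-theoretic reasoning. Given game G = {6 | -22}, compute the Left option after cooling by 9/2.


Original game: {6 | -22} (a switch {a | b} with a > b).
Cooling by t (for t below the temperature (a - b)/2 = 14) taxes each move by t: {a | b} cooled by t is {a - t | b + t}.
Cooling amount: t = 9/2
Cooled Left option: 6 - 9/2 = 3/2
Cooled Right option: -22 + 9/2 = -35/2
Cooled game: {3/2 | -35/2}
Left option = 3/2

3/2


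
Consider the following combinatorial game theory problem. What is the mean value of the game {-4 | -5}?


Game = {-4 | -5}, a switch {a | b} with numbers a > b.
Its thermograph has left wall a - t and right wall b + t, which meet at t = (a - b)/2, where both equal (a + b)/2. So the mast (mean value) is at (a + b)/2.
Mean = (-4 + (-5))/2 = -9/2 = -9/2

-9/2


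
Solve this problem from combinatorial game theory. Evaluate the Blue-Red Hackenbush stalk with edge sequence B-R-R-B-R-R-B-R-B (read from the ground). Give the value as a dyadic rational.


Edges (from ground): B-R-R-B-R-R-B-R-B
By Berlekamp's sign-expansion rule, a Blue-Red Hackenbush stalk has the value of the surreal number whose sign sequence is the edge sequence with B -> + and R -> -.
Sign sequence: +--+--+-+
Trace the sign expansion in the surreal number tree, starting from 0:
Edge 1: B (sign +) -> bounds (0, +inf), value = 1
Edge 2: R (sign -) -> bounds (0, 1), value = 1/2
Edge 3: R (sign -) -> bounds (0, 1/2), value = 1/4
Edge 4: B (sign +) -> bounds (1/4, 1/2), value = 3/8
Edge 5: R (sign -) -> bounds (1/4, 3/8), value = 5/16
Edge 6: R (sign -) -> bounds (1/4, 5/16), value = 9/32
Edge 7: B (sign +) -> bounds (9/32, 5/16), value = 19/64
Edge 8: R (sign -) -> bounds (9/32, 19/64), value = 37/128
Edge 9: B (sign +) -> bounds (37/128, 19/64), value = 75/256
Game value = 75/256

75/256


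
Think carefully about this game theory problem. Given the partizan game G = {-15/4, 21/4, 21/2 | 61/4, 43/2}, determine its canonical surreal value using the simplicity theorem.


Left options: {-15/4, 21/4, 21/2}, max = 21/2
Right options: {61/4, 43/2}, min = 61/4
All options are numbers and max(Left) < min(Right), so by the simplicity theorem the value is the simplest (earliest-born) number strictly between 21/2 and 61/4.
Integers 11 through 15 all lie strictly between 21/2 and 61/4.
Among integers, the simplest (lowest birthday = smallest |n|; 0 is born on day 0, +-n on day n) is 11.
No non-integer in the interval can be simpler: if x is a non-integer in the interval, then floor(x) or ceil(x) also lies in the interval (the interval contains an integer), and both are proper prefixes of x's sign expansion, i.e. born earlier. So the game value is 11.
Game value = 11

11


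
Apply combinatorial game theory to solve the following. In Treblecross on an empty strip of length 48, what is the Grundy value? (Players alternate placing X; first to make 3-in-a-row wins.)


Treblecross: place X on empty cells; 3-in-a-row wins.
Playing within two cells of an existing X lets the opponent win at once, so sensible play treats the cells i-2..i+2 around each X as dead. The player left with no safe cell loses, so this is a normal-play take-away game on strips of safe cells.
Placing X at cell i (0-indexed) of a strip of k safe cells leaves independent strips of sizes max(0, i-2) and max(0, k-i-3). Hence G(k) = mex{ G(max(0,i-2)) XOR G(max(0,k-i-3)) : 0 <= i < k }, with G(0) = 0.
G(1): splits (0,0):0^0=0 -> mex({0}) = 1
G(2): splits (0,0):0^0=0 -> mex({0}) = 1
G(3): splits (0,0):0^0=0 -> mex({0}) = 1
G(4): splits (0,1):0^1=1 (0,0):0^0=0 -> mex({0, 1}) = 2
G(5): splits (0,2):0^1=1 (0,1):0^1=1 (0,0):0^0=0 -> mex({0, 1}) = 2
G(6) = mex({1}) = 0
G(7) = mex({0, 1, 2}) = 3
G(8) = mex({0, 1, 2}) = 3
G(9) = mex({0, 2}) = 1
G(10) = mex({0, 2, 3}) = 1
G(11) = mex({0, 3}) = 1
G(12) = mex({1, 3}) = 0
G(13) = mex({0, 1, 2, 3}) = 4
G(14) = mex({0, 1, 2}) = 3
G(15) = mex({0, 1, 2}) = 3
G(16) = mex({0, 1, 2, 4}) = 3
G(17) = mex({0, 1, 3, 4}) = 2
G(18) = mex({0, 1, 3, 4}) = 2
G(19) = mex({0, 1, 3, 5}) = 2
G(20) = mex({0, 1, 2, 3, 5}) = 4
G(21) = mex({0, 1, 2, 3, 5}) = 4
G(22) = mex({1, 2, 6}) = 0
G(23) = mex({0, 1, 2, 3, 4, 6}) = 5
G(24) = mex({0, 1, 2, 3, 4}) = 5
G(25) = mex({0, 1, 3, 4, 7}) = 2
G(26) = mex({0, 1, 3, 4, 5, 7}) = 2
G(27) = mex({0, 1, 3, 5}) = 2
G(28) = mex({0, 1, 2, 5}) = 3
G(29) = mex({0, 1, 2, 4, 5, 6}) = 3
G(30) = mex({1, 2, 4, 6}) = 0
G(31) = mex({0, 1, 2, 3, 4, 6}) = 5
G(32) = mex({1, 2, 3, 4, 7}) = 0
G(33) = mex({0, 3, 7}) = 1
G(34) = mex({0, 2, 3, 5, 7}) = 1
G(35) = mex({0, 2, 3, 5, 6}) = 1
G(36) = mex({0, 1, 2, 5, 6}) = 3
G(37) = mex({0, 1, 2, 4, 5, 6}) = 3
G(38) = mex({0, 1, 2, 4}) = 3
G(39) = mex({0, 1, 2, 3, 4, 7}) = 5
G(40) = mex({0, 1, 2, 3, 4, 5, 7}) = 6
G(41) = mex({0, 1, 2, 3, 5, 7}) = 4
G(42) = mex({0, 1, 2, 3, 5, 6, 7}) = 4
G(43) = mex({0, 2, 3, 5, 6}) = 1
G(44) = mex({1, 2, 3, 4, 5, 6}) = 0
G(45) = mex({0, 1, 2, 3, 4, 6, 7}) = 5
G(46) = mex({0, 1, 2, 3, 4, 7}) = 5
G(47) = mex({0, 1, 2, 3, 4, 5, 7}) = 6
G(48) = mex({0, 1, 2, 3, 4, 5, 7}) = 6
Therefore G(48) = 6.

6


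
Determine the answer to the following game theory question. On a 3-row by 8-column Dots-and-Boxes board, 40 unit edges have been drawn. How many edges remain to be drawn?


Grid: 3 x 8 boxes, i.e. 4 rows and 9 columns of dots.
Horizontal edges: (rows + 1) * cols = 4 * 8 = 32
Vertical edges: rows * (cols + 1) = 3 * 9 = 27
Total edges: 32 + 27 = 59
Edges drawn: 40
Remaining: 59 - 40 = 19

19


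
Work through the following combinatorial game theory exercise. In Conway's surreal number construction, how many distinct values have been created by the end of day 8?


Day 0: {|} = 0 is born. Count = 1.
Day n: the number of surreal numbers born by day n is 2^(n+1) - 1.
By day 0: 2^1 - 1 = 1
By day 1: 2^2 - 1 = 3
By day 2: 2^3 - 1 = 7
By day 3: 2^4 - 1 = 15
By day 4: 2^5 - 1 = 31
By day 5: 2^6 - 1 = 63
By day 6: 2^7 - 1 = 127
By day 7: 2^8 - 1 = 255
By day 8: 2^9 - 1 = 511
By day 8: 511 surreal numbers.

511


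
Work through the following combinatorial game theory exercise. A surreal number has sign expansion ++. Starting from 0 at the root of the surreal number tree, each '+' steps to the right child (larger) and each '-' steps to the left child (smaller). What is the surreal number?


Sign expansion: ++
Rule: track bounds (lo, hi), initially (-inf, +inf). On '+', the current value becomes lo and we move to the simplest number in (value, hi): value + 1 if hi = +inf, otherwise the midpoint (value + hi)/2. On '-', the current value becomes hi and we move to value - 1 if lo = -inf, otherwise the midpoint (lo + value)/2.
Start at 0.
Step 1: sign = +, move right. Bounds: (0, +inf). Value = 1
Step 2: sign = +, move right. Bounds: (1, +inf). Value = 2
The surreal number with sign expansion ++ is 2.

2


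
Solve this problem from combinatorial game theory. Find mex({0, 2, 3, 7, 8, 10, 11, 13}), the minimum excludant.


Set = {0, 2, 3, 7, 8, 10, 11, 13}
0 is in the set.
1 is NOT in the set. This is the mex.
mex = 1

1
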